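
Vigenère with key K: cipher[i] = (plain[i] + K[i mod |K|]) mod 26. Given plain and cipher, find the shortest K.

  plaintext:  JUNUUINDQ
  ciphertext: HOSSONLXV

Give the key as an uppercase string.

YUF

  i= 0: H-J = 24 → Y
  i= 1: O-U = 20 → U
  i= 2: S-N =  5 → F
  i= 3: S-U = 24 → Y
  i= 4: O-U = 20 → U
  i= 5: N-I =  5 → F
  i= 6: L-N = 24 → Y
  i= 7: X-D = 20 → U
  i= 8: V-Q =  5 → F
  shifts repeat with period 3: YUF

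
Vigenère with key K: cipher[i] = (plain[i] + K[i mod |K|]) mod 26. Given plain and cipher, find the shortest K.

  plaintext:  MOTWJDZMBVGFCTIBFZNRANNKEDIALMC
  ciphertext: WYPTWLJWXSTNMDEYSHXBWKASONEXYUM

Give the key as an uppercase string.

KKWXNI

  i= 0: W-M = 10 → K
  i= 1: Y-O = 10 → K
  i= 2: P-T = 22 → W
  i= 3: T-W = 23 → X
  i= 4: W-J = 13 → N
  i= 5: L-D =  8 → I
  i= 6: J-Z = 10 → K
  i= 7: W-M = 10 → K
  i= 8: X-B = 22 → W
  i= 9: S-V = 23 → X
  i=10: T-G = 13 → N
  i=11: N-F =  8 → I
  i=12: M-C = 10 → K
  i=13: D-T = 10 → K
  i=14: E-I = 22 → W
  i=15: Y-B = 23 → X
  i=16: S-F = 13 → N
  i=17: H-Z =  8 → I
  i=18: X-N = 10 → K
  i=19: B-R = 10 → K
  i=20: W-A = 22 → W
  i=21: K-N = 23 → X
  i=22: A-N = 13 → N
  i=23: S-K =  8 → I
  i=24: O-E = 10 → K
  i=25: N-D = 10 → K
  i=26: E-I = 22 → W
  i=27: X-A = 23 → X
  i=28: Y-L = 13 → N
  i=29: U-M =  8 → I
  i=30: M-C = 10 → K
  shifts repeat with period 6: KKWXNI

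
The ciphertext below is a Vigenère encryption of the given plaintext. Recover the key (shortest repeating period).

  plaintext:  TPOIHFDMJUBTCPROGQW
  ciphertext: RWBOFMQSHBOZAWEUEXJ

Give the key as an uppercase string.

YHNG

  i= 0: R-T = 24 → Y
  i= 1: W-P =  7 → H
  i= 2: B-O = 13 → N
  i= 3: O-I =  6 → G
  i= 4: F-H = 24 → Y
  i= 5: M-F =  7 → H
  i= 6: Q-D = 13 → N
  i= 7: S-M =  6 → G
  i= 8: H-J = 24 → Y
  i= 9: B-U =  7 → H
  i=10: O-B = 13 → N
  i=11: Z-T =  6 → G
  i=12: A-C = 24 → Y
  i=13: W-P =  7 → H
  i=14: E-R = 13 → N
  i=15: U-O =  6 → G
  i=16: E-G = 24 → Y
  i=17: X-Q =  7 → H
  i=18: J-W = 13 → N
  shifts repeat with period 4: YHNG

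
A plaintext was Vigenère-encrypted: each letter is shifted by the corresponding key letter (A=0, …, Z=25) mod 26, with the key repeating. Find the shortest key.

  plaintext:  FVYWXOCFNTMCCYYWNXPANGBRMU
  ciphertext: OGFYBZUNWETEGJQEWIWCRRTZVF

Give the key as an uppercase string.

JLHCELSI

  i= 0: O-F =  9 → J
  i= 1: G-V = 11 → L
  i= 2: F-Y =  7 → H
  i= 3: Y-W =  2 → C
  i= 4: B-X =  4 → E
  i= 5: Z-O = 11 → L
  i= 6: U-C = 18 → S
  i= 7: N-F =  8 → I
  i= 8: W-N =  9 → J
  i= 9: E-T = 11 → L
  i=10: T-M =  7 → H
  i=11: E-C =  2 → C
  i=12: G-C =  4 → E
  i=13: J-Y = 11 → L
  i=14: Q-Y = 18 → S
  i=15: E-W =  8 → I
  i=16: W-N =  9 → J
  i=17: I-X = 11 → L
  i=18: W-P =  7 → H
  i=19: C-A =  2 → C
  i=20: R-N =  4 → E
  i=21: R-G = 11 → L
  i=22: T-B = 18 → S
  i=23: Z-R =  8 → I
  i=24: V-M =  9 → J
  i=25: F-U = 11 → L
  shifts repeat with period 8: JLHCELSI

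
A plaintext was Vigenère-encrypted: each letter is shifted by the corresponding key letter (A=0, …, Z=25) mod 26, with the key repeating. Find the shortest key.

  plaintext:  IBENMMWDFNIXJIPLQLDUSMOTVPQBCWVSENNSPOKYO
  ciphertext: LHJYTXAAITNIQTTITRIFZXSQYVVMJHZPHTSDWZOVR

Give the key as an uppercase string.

  i= 0: L-I =  3 → D
  i= 1: H-B =  6 → G
  i= 2: J-E =  5 → F
  i= 3: Y-N = 11 → L
  i= 4: T-M =  7 → H
  i= 5: X-M = 11 → L
  i= 6: A-W =  4 → E
  i= 7: A-D = 23 → X
  i= 8: I-F =  3 → D
  i= 9: T-N =  6 → G
  i=10: N-I =  5 → F
  i=11: I-X = 11 → L
  i=12: Q-J =  7 → H
  i=13: T-I = 11 → L
  i=14: T-P =  4 → E
  i=15: I-L = 23 → X
  i=16: T-Q =  3 → D
  i=17: R-L =  6 → G
  i=18: I-D =  5 → F
  i=19: F-U = 11 → L
  i=20: Z-S =  7 → H
  i=21: X-M = 11 → L
  i=22: S-O =  4 → E
  i=23: Q-T = 23 → X
  i=24: Y-V =  3 → D
  i=25: V-P =  6 → G
  i=26: V-Q =  5 → F
  i=27: M-B = 11 → L
  i=28: J-C =  7 → H
  i=29: H-W = 11 → L
  i=30: Z-V =  4 → E
  i=31: P-S = 23 → X
  i=32: H-E =  3 → D
  i=33: T-N =  6 → G
  i=34: S-N =  5 → F
  i=35: D-S = 11 → L
  i=36: W-P =  7 → H
  i=37: Z-O = 11 → L
  i=38: O-K =  4 → E
  i=39: V-Y = 23 → X
  i=40: R-O =  3 → D
  shifts repeat with period 8: DGFLHLEX

DGFLHLEX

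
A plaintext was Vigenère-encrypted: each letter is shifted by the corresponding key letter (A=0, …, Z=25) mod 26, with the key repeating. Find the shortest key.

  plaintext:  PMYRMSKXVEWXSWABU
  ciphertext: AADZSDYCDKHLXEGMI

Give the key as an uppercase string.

LOFIG

  i= 0: A-P = 11 → L
  i= 1: A-M = 14 → O
  i= 2: D-Y =  5 → F
  i= 3: Z-R =  8 → I
  i= 4: S-M =  6 → G
  i= 5: D-S = 11 → L
  i= 6: Y-K = 14 → O
  i= 7: C-X =  5 → F
  i= 8: D-V =  8 → I
  i= 9: K-E =  6 → G
  i=10: H-W = 11 → L
  i=11: L-X = 14 → O
  i=12: X-S =  5 → F
  i=13: E-W =  8 → I
  i=14: G-A =  6 → G
  i=15: M-B = 11 → L
  i=16: I-U = 14 → O
  shifts repeat with period 5: LOFIG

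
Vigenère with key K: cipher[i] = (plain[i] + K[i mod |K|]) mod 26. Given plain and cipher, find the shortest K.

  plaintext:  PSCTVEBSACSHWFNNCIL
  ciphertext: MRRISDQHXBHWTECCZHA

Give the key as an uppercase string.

XZPP

  i= 0: M-P = 23 → X
  i= 1: R-S = 25 → Z
  i= 2: R-C = 15 → P
  i= 3: I-T = 15 → P
  i= 4: S-V = 23 → X
  i= 5: D-E = 25 → Z
  i= 6: Q-B = 15 → P
  i= 7: H-S = 15 → P
  i= 8: X-A = 23 → X
  i= 9: B-C = 25 → Z
  i=10: H-S = 15 → P
  i=11: W-H = 15 → P
  i=12: T-W = 23 → X
  i=13: E-F = 25 → Z
  i=14: C-N = 15 → P
  i=15: C-N = 15 → P
  i=16: Z-C = 23 → X
  i=17: H-I = 25 → Z
  i=18: A-L = 15 → P
  shifts repeat with period 4: XZPP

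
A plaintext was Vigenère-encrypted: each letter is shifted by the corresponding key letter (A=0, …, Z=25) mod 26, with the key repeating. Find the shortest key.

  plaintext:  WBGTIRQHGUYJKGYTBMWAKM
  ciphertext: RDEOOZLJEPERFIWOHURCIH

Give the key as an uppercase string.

VCYVGI

  i= 0: R-W = 21 → V
  i= 1: D-B =  2 → C
  i= 2: E-G = 24 → Y
  i= 3: O-T = 21 → V
  i= 4: O-I =  6 → G
  i= 5: Z-R =  8 → I
  i= 6: L-Q = 21 → V
  i= 7: J-H =  2 → C
  i= 8: E-G = 24 → Y
  i= 9: P-U = 21 → V
  i=10: E-Y =  6 → G
  i=11: R-J =  8 → I
  i=12: F-K = 21 → V
  i=13: I-G =  2 → C
  i=14: W-Y = 24 → Y
  i=15: O-T = 21 → V
  i=16: H-B =  6 → G
  i=17: U-M =  8 → I
  i=18: R-W = 21 → V
  i=19: C-A =  2 → C
  i=20: I-K = 24 → Y
  i=21: H-M = 21 → V
  shifts repeat with period 6: VCYVGI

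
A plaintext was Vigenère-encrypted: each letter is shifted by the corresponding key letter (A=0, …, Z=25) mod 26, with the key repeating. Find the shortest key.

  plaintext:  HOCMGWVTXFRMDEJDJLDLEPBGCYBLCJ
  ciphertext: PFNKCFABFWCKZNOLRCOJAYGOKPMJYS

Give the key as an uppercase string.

IRLYWJFI

  i= 0: P-H =  8 → I
  i= 1: F-O = 17 → R
  i= 2: N-C = 11 → L
  i= 3: K-M = 24 → Y
  i= 4: C-G = 22 → W
  i= 5: F-W =  9 → J
  i= 6: A-V =  5 → F
  i= 7: B-T =  8 → I
  i= 8: F-X =  8 → I
  i= 9: W-F = 17 → R
  i=10: C-R = 11 → L
  i=11: K-M = 24 → Y
  i=12: Z-D = 22 → W
  i=13: N-E =  9 → J
  i=14: O-J =  5 → F
  i=15: L-D =  8 → I
  i=16: R-J =  8 → I
  i=17: C-L = 17 → R
  i=18: O-D = 11 → L
  i=19: J-L = 24 → Y
  i=20: A-E = 22 → W
  i=21: Y-P =  9 → J
  i=22: G-B =  5 → F
  i=23: O-G =  8 → I
  i=24: K-C =  8 → I
  i=25: P-Y = 17 → R
  i=26: M-B = 11 → L
  i=27: J-L = 24 → Y
  i=28: Y-C = 22 → W
  i=29: S-J =  9 → J
  shifts repeat with period 8: IRLYWJFI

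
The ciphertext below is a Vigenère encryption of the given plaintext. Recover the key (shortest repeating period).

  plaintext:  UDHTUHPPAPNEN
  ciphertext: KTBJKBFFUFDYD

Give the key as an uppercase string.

  i= 0: K-U = 16 → Q
  i= 1: T-D = 16 → Q
  i= 2: B-H = 20 → U
  i= 3: J-T = 16 → Q
  i= 4: K-U = 16 → Q
  i= 5: B-H = 20 → U
  i= 6: F-P = 16 → Q
  i= 7: F-P = 16 → Q
  i= 8: U-A = 20 → U
  i= 9: F-P = 16 → Q
  i=10: D-N = 16 → Q
  i=11: Y-E = 20 → U
  i=12: D-N = 16 → Q
  shifts repeat with period 3: QQU

QQU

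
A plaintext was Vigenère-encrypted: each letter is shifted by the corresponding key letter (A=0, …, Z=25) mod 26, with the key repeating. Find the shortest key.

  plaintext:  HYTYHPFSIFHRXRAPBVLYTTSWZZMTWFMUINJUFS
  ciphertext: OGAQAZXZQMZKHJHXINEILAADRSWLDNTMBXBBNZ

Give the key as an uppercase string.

  i= 0: O-H =  7 → H
  i= 1: G-Y =  8 → I
  i= 2: A-T =  7 → H
  i= 3: Q-Y = 18 → S
  i= 4: A-H = 19 → T
  i= 5: Z-P = 10 → K
  i= 6: X-F = 18 → S
  i= 7: Z-S =  7 → H
  i= 8: Q-I =  8 → I
  i= 9: M-F =  7 → H
  i=10: Z-H = 18 → S
  i=11: K-R = 19 → T
  i=12: H-X = 10 → K
  i=13: J-R = 18 → S
  i=14: H-A =  7 → H
  i=15: X-P =  8 → I
  i=16: I-B =  7 → H
  i=17: N-V = 18 → S
  i=18: E-L = 19 → T
  i=19: I-Y = 10 → K
  i=20: L-T = 18 → S
  i=21: A-T =  7 → H
  i=22: A-S =  8 → I
  i=23: D-W =  7 → H
  i=24: R-Z = 18 → S
  i=25: S-Z = 19 → T
  i=26: W-M = 10 → K
  i=27: L-T = 18 → S
  i=28: D-W =  7 → H
  i=29: N-F =  8 → I
  i=30: T-M =  7 → H
  i=31: M-U = 18 → S
  i=32: B-I = 19 → T
  i=33: X-N = 10 → K
  i=34: B-J = 18 → S
  i=35: B-U =  7 → H
  i=36: N-F =  8 → I
  i=37: Z-S =  7 → H
  shifts repeat with period 7: HIHSTKS

HIHSTKS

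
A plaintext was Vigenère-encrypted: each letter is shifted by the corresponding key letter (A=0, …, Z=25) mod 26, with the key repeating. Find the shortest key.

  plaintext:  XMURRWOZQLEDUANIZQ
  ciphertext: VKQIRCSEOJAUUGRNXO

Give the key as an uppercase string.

  i= 0: V-X = 24 → Y
  i= 1: K-M = 24 → Y
  i= 2: Q-U = 22 → W
  i= 3: I-R = 17 → R
  i= 4: R-R =  0 → A
  i= 5: C-W =  6 → G
  i= 6: S-O =  4 → E
  i= 7: E-Z =  5 → F
  i= 8: O-Q = 24 → Y
  i= 9: J-L = 24 → Y
  i=10: A-E = 22 → W
  i=11: U-D = 17 → R
  i=12: U-U =  0 → A
  i=13: G-A =  6 → G
  i=14: R-N =  4 → E
  i=15: N-I =  5 → F
  i=16: X-Z = 24 → Y
  i=17: O-Q = 24 → Y
  shifts repeat with period 8: YYWRAGEF

YYWRAGEF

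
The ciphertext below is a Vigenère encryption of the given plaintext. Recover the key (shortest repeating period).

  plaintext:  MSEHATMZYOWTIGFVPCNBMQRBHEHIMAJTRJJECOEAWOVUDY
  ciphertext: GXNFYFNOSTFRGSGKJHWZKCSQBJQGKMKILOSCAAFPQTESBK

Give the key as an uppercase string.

UFJYYMBP

  i= 0: G-M = 20 → U
  i= 1: X-S =  5 → F
  i= 2: N-E =  9 → J
  i= 3: F-H = 24 → Y
  i= 4: Y-A = 24 → Y
  i= 5: F-T = 12 → M
  i= 6: N-M =  1 → B
  i= 7: O-Z = 15 → P
  i= 8: S-Y = 20 → U
  i= 9: T-O =  5 → F
  i=10: F-W =  9 → J
  i=11: R-T = 24 → Y
  i=12: G-I = 24 → Y
  i=13: S-G = 12 → M
  i=14: G-F =  1 → B
  i=15: K-V = 15 → P
  i=16: J-P = 20 → U
  i=17: H-C =  5 → F
  i=18: W-N =  9 → J
  i=19: Z-B = 24 → Y
  i=20: K-M = 24 → Y
  i=21: C-Q = 12 → M
  i=22: S-R =  1 → B
  i=23: Q-B = 15 → P
  i=24: B-H = 20 → U
  i=25: J-E =  5 → F
  i=26: Q-H =  9 → J
  i=27: G-I = 24 → Y
  i=28: K-M = 24 → Y
  i=29: M-A = 12 → M
  i=30: K-J =  1 → B
  i=31: I-T = 15 → P
  i=32: L-R = 20 → U
  i=33: O-J =  5 → F
  i=34: S-J =  9 → J
  i=35: C-E = 24 → Y
  i=36: A-C = 24 → Y
  i=37: A-O = 12 → M
  i=38: F-E =  1 → B
  i=39: P-A = 15 → P
  i=40: Q-W = 20 → U
  i=41: T-O =  5 → F
  i=42: E-V =  9 → J
  i=43: S-U = 24 → Y
  i=44: B-D = 24 → Y
  i=45: K-Y = 12 → M
  shifts repeat with period 8: UFJYYMBP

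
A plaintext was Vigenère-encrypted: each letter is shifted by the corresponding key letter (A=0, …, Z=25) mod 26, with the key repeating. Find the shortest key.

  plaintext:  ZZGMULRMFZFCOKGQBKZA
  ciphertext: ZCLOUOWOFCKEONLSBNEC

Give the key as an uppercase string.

ADFC

  i= 0: Z-Z =  0 → A
  i= 1: C-Z =  3 → D
  i= 2: L-G =  5 → F
  i= 3: O-M =  2 → C
  i= 4: U-U =  0 → A
  i= 5: O-L =  3 → D
  i= 6: W-R =  5 → F
  i= 7: O-M =  2 → C
  i= 8: F-F =  0 → A
  i= 9: C-Z =  3 → D
  i=10: K-F =  5 → F
  i=11: E-C =  2 → C
  i=12: O-O =  0 → A
  i=13: N-K =  3 → D
  i=14: L-G =  5 → F
  i=15: S-Q =  2 → C
  i=16: B-B =  0 → A
  i=17: N-K =  3 → D
  i=18: E-Z =  5 → F
  i=19: C-A =  2 → C
  shifts repeat with period 4: ADFC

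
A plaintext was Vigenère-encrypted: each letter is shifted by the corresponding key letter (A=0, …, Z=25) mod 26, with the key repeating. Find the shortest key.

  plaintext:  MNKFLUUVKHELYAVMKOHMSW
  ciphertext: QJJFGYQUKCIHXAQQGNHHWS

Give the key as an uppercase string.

EWZAV

  i= 0: Q-M =  4 → E
  i= 1: J-N = 22 → W
  i= 2: J-K = 25 → Z
  i= 3: F-F =  0 → A
  i= 4: G-L = 21 → V
  i= 5: Y-U =  4 → E
  i= 6: Q-U = 22 → W
  i= 7: U-V = 25 → Z
  i= 8: K-K =  0 → A
  i= 9: C-H = 21 → V
  i=10: I-E =  4 → E
  i=11: H-L = 22 → W
  i=12: X-Y = 25 → Z
  i=13: A-A =  0 → A
  i=14: Q-V = 21 → V
  i=15: Q-M =  4 → E
  i=16: G-K = 22 → W
  i=17: N-O = 25 → Z
  i=18: H-H =  0 → A
  i=19: H-M = 21 → V
  i=20: W-S =  4 → E
  i=21: S-W = 22 → W
  shifts repeat with period 5: EWZAV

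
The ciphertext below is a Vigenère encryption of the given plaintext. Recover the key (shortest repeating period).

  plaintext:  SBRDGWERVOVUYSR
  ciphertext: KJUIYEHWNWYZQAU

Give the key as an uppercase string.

SIDF

  i= 0: K-S = 18 → S
  i= 1: J-B =  8 → I
  i= 2: U-R =  3 → D
  i= 3: I-D =  5 → F
  i= 4: Y-G = 18 → S
  i= 5: E-W =  8 → I
  i= 6: H-E =  3 → D
  i= 7: W-R =  5 → F
  i= 8: N-V = 18 → S
  i= 9: W-O =  8 → I
  i=10: Y-V =  3 → D
  i=11: Z-U =  5 → F
  i=12: Q-Y = 18 → S
  i=13: A-S =  8 → I
  i=14: U-R =  3 → D
  shifts repeat with period 4: SIDF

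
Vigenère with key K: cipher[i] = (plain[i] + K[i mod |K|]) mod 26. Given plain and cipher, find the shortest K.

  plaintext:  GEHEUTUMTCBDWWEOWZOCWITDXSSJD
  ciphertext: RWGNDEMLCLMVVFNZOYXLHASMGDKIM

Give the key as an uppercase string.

  i= 0: R-G = 11 → L
  i= 1: W-E = 18 → S
  i= 2: G-H = 25 → Z
  i= 3: N-E =  9 → J
  i= 4: D-U =  9 → J
  i= 5: E-T = 11 → L
  i= 6: M-U = 18 → S
  i= 7: L-M = 25 → Z
  i= 8: C-T =  9 → J
  i= 9: L-C =  9 → J
  i=10: M-B = 11 → L
  i=11: V-D = 18 → S
  i=12: V-W = 25 → Z
  i=13: F-W =  9 → J
  i=14: N-E =  9 → J
  i=15: Z-O = 11 → L
  i=16: O-W = 18 → S
  i=17: Y-Z = 25 → Z
  i=18: X-O =  9 → J
  i=19: L-C =  9 → J
  i=20: H-W = 11 → L
  i=21: A-I = 18 → S
  i=22: S-T = 25 → Z
  i=23: M-D =  9 → J
  i=24: G-X =  9 → J
  i=25: D-S = 11 → L
  i=26: K-S = 18 → S
  i=27: I-J = 25 → Z
  i=28: M-D =  9 → J
  shifts repeat with period 5: LSZJJ

LSZJJ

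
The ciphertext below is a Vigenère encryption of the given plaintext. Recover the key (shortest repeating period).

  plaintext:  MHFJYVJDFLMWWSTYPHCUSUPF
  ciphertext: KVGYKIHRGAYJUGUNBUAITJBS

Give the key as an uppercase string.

  i= 0: K-M = 24 → Y
  i= 1: V-H = 14 → O
  i= 2: G-F =  1 → B
  i= 3: Y-J = 15 → P
  i= 4: K-Y = 12 → M
  i= 5: I-V = 13 → N
  i= 6: H-J = 24 → Y
  i= 7: R-D = 14 → O
  i= 8: G-F =  1 → B
  i= 9: A-L = 15 → P
  i=10: Y-M = 12 → M
  i=11: J-W = 13 → N
  i=12: U-W = 24 → Y
  i=13: G-S = 14 → O
  i=14: U-T =  1 → B
  i=15: N-Y = 15 → P
  i=16: B-P = 12 → M
  i=17: U-H = 13 → N
  i=18: A-C = 24 → Y
  i=19: I-U = 14 → O
  i=20: T-S =  1 → B
  i=21: J-U = 15 → P
  i=22: B-P = 12 → M
  i=23: S-F = 13 → N
  shifts repeat with period 6: YOBPMN

YOBPMN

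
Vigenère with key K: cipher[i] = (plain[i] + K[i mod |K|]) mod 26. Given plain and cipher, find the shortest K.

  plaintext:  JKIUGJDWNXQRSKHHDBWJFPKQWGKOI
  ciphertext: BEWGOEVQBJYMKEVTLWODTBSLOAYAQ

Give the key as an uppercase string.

SUOMIV

  i= 0: B-J = 18 → S
  i= 1: E-K = 20 → U
  i= 2: W-I = 14 → O
  i= 3: G-U = 12 → M
  i= 4: O-G =  8 → I
  i= 5: E-J = 21 → V
  i= 6: V-D = 18 → S
  i= 7: Q-W = 20 → U
  i= 8: B-N = 14 → O
  i= 9: J-X = 12 → M
  i=10: Y-Q =  8 → I
  i=11: M-R = 21 → V
  i=12: K-S = 18 → S
  i=13: E-K = 20 → U
  i=14: V-H = 14 → O
  i=15: T-H = 12 → M
  i=16: L-D =  8 → I
  i=17: W-B = 21 → V
  i=18: O-W = 18 → S
  i=19: D-J = 20 → U
  i=20: T-F = 14 → O
  i=21: B-P = 12 → M
  i=22: S-K =  8 → I
  i=23: L-Q = 21 → V
  i=24: O-W = 18 → S
  i=25: A-G = 20 → U
  i=26: Y-K = 14 → O
  i=27: A-O = 12 → M
  i=28: Q-I =  8 → I
  shifts repeat with period 6: SUOMIV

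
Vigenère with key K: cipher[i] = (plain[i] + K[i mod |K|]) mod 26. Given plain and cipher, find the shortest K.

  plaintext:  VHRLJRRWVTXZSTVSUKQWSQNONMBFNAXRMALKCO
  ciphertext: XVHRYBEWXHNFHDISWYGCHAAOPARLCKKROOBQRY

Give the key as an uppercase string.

COQGPKNA

  i= 0: X-V =  2 → C
  i= 1: V-H = 14 → O
  i= 2: H-R = 16 → Q
  i= 3: R-L =  6 → G
  i= 4: Y-J = 15 → P
  i= 5: B-R = 10 → K
  i= 6: E-R = 13 → N
  i= 7: W-W =  0 → A
  i= 8: X-V =  2 → C
  i= 9: H-T = 14 → O
  i=10: N-X = 16 → Q
  i=11: F-Z =  6 → G
  i=12: H-S = 15 → P
  i=13: D-T = 10 → K
  i=14: I-V = 13 → N
  i=15: S-S =  0 → A
  i=16: W-U =  2 → C
  i=17: Y-K = 14 → O
  i=18: G-Q = 16 → Q
  i=19: C-W =  6 → G
  i=20: H-S = 15 → P
  i=21: A-Q = 10 → K
  i=22: A-N = 13 → N
  i=23: O-O =  0 → A
  i=24: P-N =  2 → C
  i=25: A-M = 14 → O
  i=26: R-B = 16 → Q
  i=27: L-F =  6 → G
  i=28: C-N = 15 → P
  i=29: K-A = 10 → K
  i=30: K-X = 13 → N
  i=31: R-R =  0 → A
  i=32: O-M =  2 → C
  i=33: O-A = 14 → O
  i=34: B-L = 16 → Q
  i=35: Q-K =  6 → G
  i=36: R-C = 15 → P
  i=37: Y-O = 10 → K
  shifts repeat with period 8: COQGPKNA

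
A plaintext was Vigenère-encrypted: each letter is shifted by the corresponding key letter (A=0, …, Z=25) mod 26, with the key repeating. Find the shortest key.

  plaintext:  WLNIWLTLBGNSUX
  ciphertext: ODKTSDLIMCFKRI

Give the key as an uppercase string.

  i= 0: O-W = 18 → S
  i= 1: D-L = 18 → S
  i= 2: K-N = 23 → X
  i= 3: T-I = 11 → L
  i= 4: S-W = 22 → W
  i= 5: D-L = 18 → S
  i= 6: L-T = 18 → S
  i= 7: I-L = 23 → X
  i= 8: M-B = 11 → L
  i= 9: C-G = 22 → W
  i=10: F-N = 18 → S
  i=11: K-S = 18 → S
  i=12: R-U = 23 → X
  i=13: I-X = 11 → L
  shifts repeat with period 5: SSXLW

SSXLW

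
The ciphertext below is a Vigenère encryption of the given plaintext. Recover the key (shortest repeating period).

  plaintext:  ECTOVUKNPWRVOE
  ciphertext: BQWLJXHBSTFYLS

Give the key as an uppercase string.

XOD

  i= 0: B-E = 23 → X
  i= 1: Q-C = 14 → O
  i= 2: W-T =  3 → D
  i= 3: L-O = 23 → X
  i= 4: J-V = 14 → O
  i= 5: X-U =  3 → D
  i= 6: H-K = 23 → X
  i= 7: B-N = 14 → O
  i= 8: S-P =  3 → D
  i= 9: T-W = 23 → X
  i=10: F-R = 14 → O
  i=11: Y-V =  3 → D
  i=12: L-O = 23 → X
  i=13: S-E = 14 → O
  shifts repeat with period 3: XOD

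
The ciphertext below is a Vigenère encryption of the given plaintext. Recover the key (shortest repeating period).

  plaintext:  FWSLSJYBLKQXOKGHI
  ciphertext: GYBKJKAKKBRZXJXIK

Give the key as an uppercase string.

  i= 0: G-F =  1 → B
  i= 1: Y-W =  2 → C
  i= 2: B-S =  9 → J
  i= 3: K-L = 25 → Z
  i= 4: J-S = 17 → R
  i= 5: K-J =  1 → B
  i= 6: A-Y =  2 → C
  i= 7: K-B =  9 → J
  i= 8: K-L = 25 → Z
  i= 9: B-K = 17 → R
  i=10: R-Q =  1 → B
  i=11: Z-X =  2 → C
  i=12: X-O =  9 → J
  i=13: J-K = 25 → Z
  i=14: X-G = 17 → R
  i=15: I-H =  1 → B
  i=16: K-I =  2 → C
  shifts repeat with period 5: BCJZR

BCJZR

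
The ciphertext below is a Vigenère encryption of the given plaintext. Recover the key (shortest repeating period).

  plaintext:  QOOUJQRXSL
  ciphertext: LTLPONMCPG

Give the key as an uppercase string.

VFX

  i= 0: L-Q = 21 → V
  i= 1: T-O =  5 → F
  i= 2: L-O = 23 → X
  i= 3: P-U = 21 → V
  i= 4: O-J =  5 → F
  i= 5: N-Q = 23 → X
  i= 6: M-R = 21 → V
  i= 7: C-X =  5 → F
  i= 8: P-S = 23 → X
  i= 9: G-L = 21 → V
  shifts repeat with period 3: VFX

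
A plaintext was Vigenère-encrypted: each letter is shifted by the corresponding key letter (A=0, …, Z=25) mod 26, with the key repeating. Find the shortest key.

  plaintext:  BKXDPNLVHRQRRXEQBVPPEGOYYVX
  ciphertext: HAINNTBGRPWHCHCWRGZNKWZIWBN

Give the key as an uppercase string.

GQLKY

  i= 0: H-B =  6 → G
  i= 1: A-K = 16 → Q
  i= 2: I-X = 11 → L
  i= 3: N-D = 10 → K
  i= 4: N-P = 24 → Y
  i= 5: T-N =  6 → G
  i= 6: B-L = 16 → Q
  i= 7: G-V = 11 → L
  i= 8: R-H = 10 → K
  i= 9: P-R = 24 → Y
  i=10: W-Q =  6 → G
  i=11: H-R = 16 → Q
  i=12: C-R = 11 → L
  i=13: H-X = 10 → K
  i=14: C-E = 24 → Y
  i=15: W-Q =  6 → G
  i=16: R-B = 16 → Q
  i=17: G-V = 11 → L
  i=18: Z-P = 10 → K
  i=19: N-P = 24 → Y
  i=20: K-E =  6 → G
  i=21: W-G = 16 → Q
  i=22: Z-O = 11 → L
  i=23: I-Y = 10 → K
  i=24: W-Y = 24 → Y
  i=25: B-V =  6 → G
  i=26: N-X = 16 → Q
  shifts repeat with period 5: GQLKY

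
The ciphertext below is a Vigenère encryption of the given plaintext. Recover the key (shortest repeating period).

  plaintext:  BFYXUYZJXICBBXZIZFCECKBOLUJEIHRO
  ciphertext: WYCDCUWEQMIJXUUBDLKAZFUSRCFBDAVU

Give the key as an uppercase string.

VTEGIWX

  i= 0: W-B = 21 → V
  i= 1: Y-F = 19 → T
  i= 2: C-Y =  4 → E
  i= 3: D-X =  6 → G
  i= 4: C-U =  8 → I
  i= 5: U-Y = 22 → W
  i= 6: W-Z = 23 → X
  i= 7: E-J = 21 → V
  i= 8: Q-X = 19 → T
  i= 9: M-I =  4 → E
  i=10: I-C =  6 → G
  i=11: J-B =  8 → I
  i=12: X-B = 22 → W
  i=13: U-X = 23 → X
  i=14: U-Z = 21 → V
  i=15: B-I = 19 → T
  i=16: D-Z =  4 → E
  i=17: L-F =  6 → G
  i=18: K-C =  8 → I
  i=19: A-E = 22 → W
  i=20: Z-C = 23 → X
  i=21: F-K = 21 → V
  i=22: U-B = 19 → T
  i=23: S-O =  4 → E
  i=24: R-L =  6 → G
  i=25: C-U =  8 → I
  i=26: F-J = 22 → W
  i=27: B-E = 23 → X
  i=28: D-I = 21 → V
  i=29: A-H = 19 → T
  i=30: V-R =  4 → E
  i=31: U-O =  6 → G
  shifts repeat with period 7: VTEGIWX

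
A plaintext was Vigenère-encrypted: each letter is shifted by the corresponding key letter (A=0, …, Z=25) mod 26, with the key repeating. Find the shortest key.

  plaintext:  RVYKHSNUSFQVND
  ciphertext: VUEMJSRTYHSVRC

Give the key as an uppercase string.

  i= 0: V-R =  4 → E
  i= 1: U-V = 25 → Z
  i= 2: E-Y =  6 → G
  i= 3: M-K =  2 → C
  i= 4: J-H =  2 → C
  i= 5: S-S =  0 → A
  i= 6: R-N =  4 → E
  i= 7: T-U = 25 → Z
  i= 8: Y-S =  6 → G
  i= 9: H-F =  2 → C
  i=10: S-Q =  2 → C
  i=11: V-V =  0 → A
  i=12: R-N =  4 → E
  i=13: C-D = 25 → Z
  shifts repeat with period 6: EZGCCA

EZGCCA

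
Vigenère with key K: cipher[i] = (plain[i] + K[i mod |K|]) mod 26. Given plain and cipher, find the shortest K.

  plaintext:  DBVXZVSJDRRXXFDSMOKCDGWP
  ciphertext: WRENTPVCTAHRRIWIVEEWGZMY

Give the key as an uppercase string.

  i= 0: W-D = 19 → T
  i= 1: R-B = 16 → Q
  i= 2: E-V =  9 → J
  i= 3: N-X = 16 → Q
  i= 4: T-Z = 20 → U
  i= 5: P-V = 20 → U
  i= 6: V-S =  3 → D
  i= 7: C-J = 19 → T
  i= 8: T-D = 16 → Q
  i= 9: A-R =  9 → J
  i=10: H-R = 16 → Q
  i=11: R-X = 20 → U
  i=12: R-X = 20 → U
  i=13: I-F =  3 → D
  i=14: W-D = 19 → T
  i=15: I-S = 16 → Q
  i=16: V-M =  9 → J
  i=17: E-O = 16 → Q
  i=18: E-K = 20 → U
  i=19: W-C = 20 → U
  i=20: G-D =  3 → D
  i=21: Z-G = 19 → T
  i=22: M-W = 16 → Q
  i=23: Y-P =  9 → J
  shifts repeat with period 7: TQJQUUD

TQJQUUD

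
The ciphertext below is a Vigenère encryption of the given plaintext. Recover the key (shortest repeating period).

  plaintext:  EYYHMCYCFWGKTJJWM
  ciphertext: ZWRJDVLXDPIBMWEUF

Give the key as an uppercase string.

  i= 0: Z-E = 21 → V
  i= 1: W-Y = 24 → Y
  i= 2: R-Y = 19 → T
  i= 3: J-H =  2 → C
  i= 4: D-M = 17 → R
  i= 5: V-C = 19 → T
  i= 6: L-Y = 13 → N
  i= 7: X-C = 21 → V
  i= 8: D-F = 24 → Y
  i= 9: P-W = 19 → T
  i=10: I-G =  2 → C
  i=11: B-K = 17 → R
  i=12: M-T = 19 → T
  i=13: W-J = 13 → N
  i=14: E-J = 21 → V
  i=15: U-W = 24 → Y
  i=16: F-M = 19 → T
  shifts repeat with period 7: VYTCRTN

VYTCRTN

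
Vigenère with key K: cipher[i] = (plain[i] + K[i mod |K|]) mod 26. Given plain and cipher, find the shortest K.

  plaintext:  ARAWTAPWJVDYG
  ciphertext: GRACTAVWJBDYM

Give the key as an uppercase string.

  i= 0: G-A =  6 → G
  i= 1: R-R =  0 → A
  i= 2: A-A =  0 → A
  i= 3: C-W =  6 → G
  i= 4: T-T =  0 → A
  i= 5: A-A =  0 → A
  i= 6: V-P =  6 → G
  i= 7: W-W =  0 → A
  i= 8: J-J =  0 → A
  i= 9: B-V =  6 → G
  i=10: D-D =  0 → A
  i=11: Y-Y =  0 → A
  i=12: M-G =  6 → G
  shifts repeat with period 3: GAA

GAA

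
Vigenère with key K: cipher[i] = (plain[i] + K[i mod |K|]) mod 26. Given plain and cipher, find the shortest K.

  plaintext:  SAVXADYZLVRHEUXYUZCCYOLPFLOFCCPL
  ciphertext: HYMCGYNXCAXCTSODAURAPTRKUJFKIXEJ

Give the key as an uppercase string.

PYRFGV

  i= 0: H-S = 15 → P
  i= 1: Y-A = 24 → Y
  i= 2: M-V = 17 → R
  i= 3: C-X =  5 → F
  i= 4: G-A =  6 → G
  i= 5: Y-D = 21 → V
  i= 6: N-Y = 15 → P
  i= 7: X-Z = 24 → Y
  i= 8: C-L = 17 → R
  i= 9: A-V =  5 → F
  i=10: X-R =  6 → G
  i=11: C-H = 21 → V
  i=12: T-E = 15 → P
  i=13: S-U = 24 → Y
  i=14: O-X = 17 → R
  i=15: D-Y =  5 → F
  i=16: A-U =  6 → G
  i=17: U-Z = 21 → V
  i=18: R-C = 15 → P
  i=19: A-C = 24 → Y
  i=20: P-Y = 17 → R
  i=21: T-O =  5 → F
  i=22: R-L =  6 → G
  i=23: K-P = 21 → V
  i=24: U-F = 15 → P
  i=25: J-L = 24 → Y
  i=26: F-O = 17 → R
  i=27: K-F =  5 → F
  i=28: I-C =  6 → G
  i=29: X-C = 21 → V
  i=30: E-P = 15 → P
  i=31: J-L = 24 → Y
  shifts repeat with period 6: PYRFGV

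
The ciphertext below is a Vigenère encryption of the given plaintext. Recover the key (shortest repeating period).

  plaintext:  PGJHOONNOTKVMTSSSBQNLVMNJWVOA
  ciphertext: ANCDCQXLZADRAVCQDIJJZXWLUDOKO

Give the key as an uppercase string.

LHTWOCKY

  i= 0: A-P = 11 → L
  i= 1: N-G =  7 → H
  i= 2: C-J = 19 → T
  i= 3: D-H = 22 → W
  i= 4: C-O = 14 → O
  i= 5: Q-O =  2 → C
  i= 6: X-N = 10 → K
  i= 7: L-N = 24 → Y
  i= 8: Z-O = 11 → L
  i= 9: A-T =  7 → H
  i=10: D-K = 19 → T
  i=11: R-V = 22 → W
  i=12: A-M = 14 → O
  i=13: V-T =  2 → C
  i=14: C-S = 10 → K
  i=15: Q-S = 24 → Y
  i=16: D-S = 11 → L
  i=17: I-B =  7 → H
  i=18: J-Q = 19 → T
  i=19: J-N = 22 → W
  i=20: Z-L = 14 → O
  i=21: X-V =  2 → C
  i=22: W-M = 10 → K
  i=23: L-N = 24 → Y
  i=24: U-J = 11 → L
  i=25: D-W =  7 → H
  i=26: O-V = 19 → T
  i=27: K-O = 22 → W
  i=28: O-A = 14 → O
  shifts repeat with period 8: LHTWOCKY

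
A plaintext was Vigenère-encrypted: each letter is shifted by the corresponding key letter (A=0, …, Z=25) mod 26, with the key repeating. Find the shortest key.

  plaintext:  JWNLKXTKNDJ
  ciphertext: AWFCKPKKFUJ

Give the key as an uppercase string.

RAS

  i= 0: A-J = 17 → R
  i= 1: W-W =  0 → A
  i= 2: F-N = 18 → S
  i= 3: C-L = 17 → R
  i= 4: K-K =  0 → A
  i= 5: P-X = 18 → S
  i= 6: K-T = 17 → R
  i= 7: K-K =  0 → A
  i= 8: F-N = 18 → S
  i= 9: U-D = 17 → R
  i=10: J-J =  0 → A
  shifts repeat with period 3: RAS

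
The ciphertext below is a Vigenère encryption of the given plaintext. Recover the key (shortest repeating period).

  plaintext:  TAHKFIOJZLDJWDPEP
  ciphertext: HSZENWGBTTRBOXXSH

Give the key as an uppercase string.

OSSUI

  i= 0: H-T = 14 → O
  i= 1: S-A = 18 → S
  i= 2: Z-H = 18 → S
  i= 3: E-K = 20 → U
  i= 4: N-F =  8 → I
  i= 5: W-I = 14 → O
  i= 6: G-O = 18 → S
  i= 7: B-J = 18 → S
  i= 8: T-Z = 20 → U
  i= 9: T-L =  8 → I
  i=10: R-D = 14 → O
  i=11: B-J = 18 → S
  i=12: O-W = 18 → S
  i=13: X-D = 20 → U
  i=14: X-P =  8 → I
  i=15: S-E = 14 → O
  i=16: H-P = 18 → S
  shifts repeat with period 5: OSSUI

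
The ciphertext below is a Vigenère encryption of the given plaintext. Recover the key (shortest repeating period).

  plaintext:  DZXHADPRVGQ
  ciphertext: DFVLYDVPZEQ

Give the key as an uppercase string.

  i= 0: D-D =  0 → A
  i= 1: F-Z =  6 → G
  i= 2: V-X = 24 → Y
  i= 3: L-H =  4 → E
  i= 4: Y-A = 24 → Y
  i= 5: D-D =  0 → A
  i= 6: V-P =  6 → G
  i= 7: P-R = 24 → Y
  i= 8: Z-V =  4 → E
  i= 9: E-G = 24 → Y
  i=10: Q-Q =  0 → A
  shifts repeat with period 5: AGYEY

AGYEY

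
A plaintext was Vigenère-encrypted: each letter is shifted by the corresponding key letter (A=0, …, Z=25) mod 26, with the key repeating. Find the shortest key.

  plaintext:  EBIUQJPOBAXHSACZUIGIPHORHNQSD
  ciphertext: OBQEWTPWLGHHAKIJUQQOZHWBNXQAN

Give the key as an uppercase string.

  i= 0: O-E = 10 → K
  i= 1: B-B =  0 → A
  i= 2: Q-I =  8 → I
  i= 3: E-U = 10 → K
  i= 4: W-Q =  6 → G
  i= 5: T-J = 10 → K
  i= 6: P-P =  0 → A
  i= 7: W-O =  8 → I
  i= 8: L-B = 10 → K
  i= 9: G-A =  6 → G
  i=10: H-X = 10 → K
  i=11: H-H =  0 → A
  i=12: A-S =  8 → I
  i=13: K-A = 10 → K
  i=14: I-C =  6 → G
  i=15: J-Z = 10 → K
  i=16: U-U =  0 → A
  i=17: Q-I =  8 → I
  i=18: Q-G = 10 → K
  i=19: O-I =  6 → G
  i=20: Z-P = 10 → K
  i=21: H-H =  0 → A
  i=22: W-O =  8 → I
  i=23: B-R = 10 → K
  i=24: N-H =  6 → G
  i=25: X-N = 10 → K
  i=26: Q-Q =  0 → A
  i=27: A-S =  8 → I
  i=28: N-D = 10 → K
  shifts repeat with period 5: KAIKG

KAIKG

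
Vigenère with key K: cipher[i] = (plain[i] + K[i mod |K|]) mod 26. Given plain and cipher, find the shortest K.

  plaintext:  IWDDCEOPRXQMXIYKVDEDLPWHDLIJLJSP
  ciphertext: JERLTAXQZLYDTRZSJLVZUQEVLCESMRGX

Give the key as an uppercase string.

  i= 0: J-I =  1 → B
  i= 1: E-W =  8 → I
  i= 2: R-D = 14 → O
  i= 3: L-D =  8 → I
  i= 4: T-C = 17 → R
  i= 5: A-E = 22 → W
  i= 6: X-O =  9 → J
  i= 7: Q-P =  1 → B
  i= 8: Z-R =  8 → I
  i= 9: L-X = 14 → O
  i=10: Y-Q =  8 → I
  i=11: D-M = 17 → R
  i=12: T-X = 22 → W
  i=13: R-I =  9 → J
  i=14: Z-Y =  1 → B
  i=15: S-K =  8 → I
  i=16: J-V = 14 → O
  i=17: L-D =  8 → I
  i=18: V-E = 17 → R
  i=19: Z-D = 22 → W
  i=20: U-L =  9 → J
  i=21: Q-P =  1 → B
  i=22: E-W =  8 → I
  i=23: V-H = 14 → O
  i=24: L-D =  8 → I
  i=25: C-L = 17 → R
  i=26: E-I = 22 → W
  i=27: S-J =  9 → J
  i=28: M-L =  1 → B
  i=29: R-J =  8 → I
  i=30: G-S = 14 → O
  i=31: X-P =  8 → I
  shifts repeat with period 7: BIOIRWJ

BIOIRWJ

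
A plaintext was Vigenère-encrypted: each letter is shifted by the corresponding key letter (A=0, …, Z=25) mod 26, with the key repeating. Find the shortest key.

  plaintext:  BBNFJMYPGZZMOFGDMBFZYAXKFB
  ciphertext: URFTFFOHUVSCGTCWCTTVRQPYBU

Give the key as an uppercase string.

TQSOW

  i= 0: U-B = 19 → T
  i= 1: R-B = 16 → Q
  i= 2: F-N = 18 → S
  i= 3: T-F = 14 → O
  i= 4: F-J = 22 → W
  i= 5: F-M = 19 → T
  i= 6: O-Y = 16 → Q
  i= 7: H-P = 18 → S
  i= 8: U-G = 14 → O
  i= 9: V-Z = 22 → W
  i=10: S-Z = 19 → T
  i=11: C-M = 16 → Q
  i=12: G-O = 18 → S
  i=13: T-F = 14 → O
  i=14: C-G = 22 → W
  i=15: W-D = 19 → T
  i=16: C-M = 16 → Q
  i=17: T-B = 18 → S
  i=18: T-F = 14 → O
  i=19: V-Z = 22 → W
  i=20: R-Y = 19 → T
  i=21: Q-A = 16 → Q
  i=22: P-X = 18 → S
  i=23: Y-K = 14 → O
  i=24: B-F = 22 → W
  i=25: U-B = 19 → T
  shifts repeat with period 5: TQSOW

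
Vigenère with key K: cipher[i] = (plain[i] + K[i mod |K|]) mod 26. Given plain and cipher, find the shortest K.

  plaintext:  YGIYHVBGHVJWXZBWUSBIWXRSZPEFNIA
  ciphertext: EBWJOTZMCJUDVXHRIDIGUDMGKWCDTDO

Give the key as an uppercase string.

GVOLHYY

  i= 0: E-Y =  6 → G
  i= 1: B-G = 21 → V
  i= 2: W-I = 14 → O
  i= 3: J-Y = 11 → L
  i= 4: O-H =  7 → H
  i= 5: T-V = 24 → Y
  i= 6: Z-B = 24 → Y
  i= 7: M-G =  6 → G
  i= 8: C-H = 21 → V
  i= 9: J-V = 14 → O
  i=10: U-J = 11 → L
  i=11: D-W =  7 → H
  i=12: V-X = 24 → Y
  i=13: X-Z = 24 → Y
  i=14: H-B =  6 → G
  i=15: R-W = 21 → V
  i=16: I-U = 14 → O
  i=17: D-S = 11 → L
  i=18: I-B =  7 → H
  i=19: G-I = 24 → Y
  i=20: U-W = 24 → Y
  i=21: D-X =  6 → G
  i=22: M-R = 21 → V
  i=23: G-S = 14 → O
  i=24: K-Z = 11 → L
  i=25: W-P =  7 → H
  i=26: C-E = 24 → Y
  i=27: D-F = 24 → Y
  i=28: T-N =  6 → G
  i=29: D-I = 21 → V
  i=30: O-A = 14 → O
  shifts repeat with period 7: GVOLHYY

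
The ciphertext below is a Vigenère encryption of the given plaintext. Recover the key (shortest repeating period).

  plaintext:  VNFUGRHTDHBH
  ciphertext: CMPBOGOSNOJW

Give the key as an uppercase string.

HZKHIP

  i= 0: C-V =  7 → H
  i= 1: M-N = 25 → Z
  i= 2: P-F = 10 → K
  i= 3: B-U =  7 → H
  i= 4: O-G =  8 → I
  i= 5: G-R = 15 → P
  i= 6: O-H =  7 → H
  i= 7: S-T = 25 → Z
  i= 8: N-D = 10 → K
  i= 9: O-H =  7 → H
  i=10: J-B =  8 → I
  i=11: W-H = 15 → P
  shifts repeat with period 6: HZKHIP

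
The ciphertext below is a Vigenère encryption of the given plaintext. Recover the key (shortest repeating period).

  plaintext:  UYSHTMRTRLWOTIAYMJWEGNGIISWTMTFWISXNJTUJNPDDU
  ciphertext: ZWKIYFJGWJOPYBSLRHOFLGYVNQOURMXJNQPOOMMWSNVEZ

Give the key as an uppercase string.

FYSBFTSN

  i= 0: Z-U =  5 → F
  i= 1: W-Y = 24 → Y
  i= 2: K-S = 18 → S
  i= 3: I-H =  1 → B
  i= 4: Y-T =  5 → F
  i= 5: F-M = 19 → T
  i= 6: J-R = 18 → S
  i= 7: G-T = 13 → N
  i= 8: W-R =  5 → F
  i= 9: J-L = 24 → Y
  i=10: O-W = 18 → S
  i=11: P-O =  1 → B
  i=12: Y-T =  5 → F
  i=13: B-I = 19 → T
  i=14: S-A = 18 → S
  i=15: L-Y = 13 → N
  i=16: R-M =  5 → F
  i=17: H-J = 24 → Y
  i=18: O-W = 18 → S
  i=19: F-E =  1 → B
  i=20: L-G =  5 → F
  i=21: G-N = 19 → T
  i=22: Y-G = 18 → S
  i=23: V-I = 13 → N
  i=24: N-I =  5 → F
  i=25: Q-S = 24 → Y
  i=26: O-W = 18 → S
  i=27: U-T =  1 → B
  i=28: R-M =  5 → F
  i=29: M-T = 19 → T
  i=30: X-F = 18 → S
  i=31: J-W = 13 → N
  i=32: N-I =  5 → F
  i=33: Q-S = 24 → Y
  i=34: P-X = 18 → S
  i=35: O-N =  1 → B
  i=36: O-J =  5 → F
  i=37: M-T = 19 → T
  i=38: M-U = 18 → S
  i=39: W-J = 13 → N
  i=40: S-N =  5 → F
  i=41: N-P = 24 → Y
  i=42: V-D = 18 → S
  i=43: E-D =  1 → B
  i=44: Z-U =  5 → F
  shifts repeat with period 8: FYSBFTSN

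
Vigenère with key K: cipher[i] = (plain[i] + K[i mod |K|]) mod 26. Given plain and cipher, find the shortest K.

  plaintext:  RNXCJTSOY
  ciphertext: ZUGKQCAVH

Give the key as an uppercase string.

  i= 0: Z-R =  8 → I
  i= 1: U-N =  7 → H
  i= 2: G-X =  9 → J
  i= 3: K-C =  8 → I
  i= 4: Q-J =  7 → H
  i= 5: C-T =  9 → J
  i= 6: A-S =  8 → I
  i= 7: V-O =  7 → H
  i= 8: H-Y =  9 → J
  shifts repeat with period 3: IHJ

IHJ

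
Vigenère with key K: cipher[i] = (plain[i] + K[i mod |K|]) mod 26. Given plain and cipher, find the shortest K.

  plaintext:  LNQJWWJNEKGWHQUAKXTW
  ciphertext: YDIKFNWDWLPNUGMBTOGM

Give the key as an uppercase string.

  i= 0: Y-L = 13 → N
  i= 1: D-N = 16 → Q
  i= 2: I-Q = 18 → S
  i= 3: K-J =  1 → B
  i= 4: F-W =  9 → J
  i= 5: N-W = 17 → R
  i= 6: W-J = 13 → N
  i= 7: D-N = 16 → Q
  i= 8: W-E = 18 → S
  i= 9: L-K =  1 → B
  i=10: P-G =  9 → J
  i=11: N-W = 17 → R
  i=12: U-H = 13 → N
  i=13: G-Q = 16 → Q
  i=14: M-U = 18 → S
  i=15: B-A =  1 → B
  i=16: T-K =  9 → J
  i=17: O-X = 17 → R
  i=18: G-T = 13 → N
  i=19: M-W = 16 → Q
  shifts repeat with period 6: NQSBJR

NQSBJR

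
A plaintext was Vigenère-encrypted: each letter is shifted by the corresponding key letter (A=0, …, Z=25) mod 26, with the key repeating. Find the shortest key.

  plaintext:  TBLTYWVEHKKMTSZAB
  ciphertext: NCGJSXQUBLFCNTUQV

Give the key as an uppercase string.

UBVQ

  i= 0: N-T = 20 → U
  i= 1: C-B =  1 → B
  i= 2: G-L = 21 → V
  i= 3: J-T = 16 → Q
  i= 4: S-Y = 20 → U
  i= 5: X-W =  1 → B
  i= 6: Q-V = 21 → V
  i= 7: U-E = 16 → Q
  i= 8: B-H = 20 → U
  i= 9: L-K =  1 → B
  i=10: F-K = 21 → V
  i=11: C-M = 16 → Q
  i=12: N-T = 20 → U
  i=13: T-S =  1 → B
  i=14: U-Z = 21 → V
  i=15: Q-A = 16 → Q
  i=16: V-B = 20 → U
  shifts repeat with period 4: UBVQ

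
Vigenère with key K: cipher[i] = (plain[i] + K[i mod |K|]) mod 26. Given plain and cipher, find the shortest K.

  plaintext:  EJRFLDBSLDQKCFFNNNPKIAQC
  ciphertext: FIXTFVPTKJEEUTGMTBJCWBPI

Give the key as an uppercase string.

  i= 0: F-E =  1 → B
  i= 1: I-J = 25 → Z
  i= 2: X-R =  6 → G
  i= 3: T-F = 14 → O
  i= 4: F-L = 20 → U
  i= 5: V-D = 18 → S
  i= 6: P-B = 14 → O
  i= 7: T-S =  1 → B
  i= 8: K-L = 25 → Z
  i= 9: J-D =  6 → G
  i=10: E-Q = 14 → O
  i=11: E-K = 20 → U
  i=12: U-C = 18 → S
  i=13: T-F = 14 → O
  i=14: G-F =  1 → B
  i=15: M-N = 25 → Z
  i=16: T-N =  6 → G
  i=17: B-N = 14 → O
  i=18: J-P = 20 → U
  i=19: C-K = 18 → S
  i=20: W-I = 14 → O
  i=21: B-A =  1 → B
  i=22: P-Q = 25 → Z
  i=23: I-C =  6 → G
  shifts repeat with period 7: BZGOUSO

BZGOUSO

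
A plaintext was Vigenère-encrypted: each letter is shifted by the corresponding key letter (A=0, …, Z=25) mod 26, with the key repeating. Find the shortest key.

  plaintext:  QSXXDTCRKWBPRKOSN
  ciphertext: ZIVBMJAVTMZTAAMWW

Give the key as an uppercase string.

  i= 0: Z-Q =  9 → J
  i= 1: I-S = 16 → Q
  i= 2: V-X = 24 → Y
  i= 3: B-X =  4 → E
  i= 4: M-D =  9 → J
  i= 5: J-T = 16 → Q
  i= 6: A-C = 24 → Y
  i= 7: V-R =  4 → E
  i= 8: T-K =  9 → J
  i= 9: M-W = 16 → Q
  i=10: Z-B = 24 → Y
  i=11: T-P =  4 → E
  i=12: A-R =  9 → J
  i=13: A-K = 16 → Q
  i=14: M-O = 24 → Y
  i=15: W-S =  4 → E
  i=16: W-N =  9 → J
  shifts repeat with period 4: JQYE

JQYE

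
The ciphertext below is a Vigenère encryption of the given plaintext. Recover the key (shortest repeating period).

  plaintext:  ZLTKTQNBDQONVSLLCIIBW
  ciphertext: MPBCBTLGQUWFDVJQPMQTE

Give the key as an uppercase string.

NEISIDYF

  i= 0: M-Z = 13 → N
  i= 1: P-L =  4 → E
  i= 2: B-T =  8 → I
  i= 3: C-K = 18 → S
  i= 4: B-T =  8 → I
  i= 5: T-Q =  3 → D
  i= 6: L-N = 24 → Y
  i= 7: G-B =  5 → F
  i= 8: Q-D = 13 → N
  i= 9: U-Q =  4 → E
  i=10: W-O =  8 → I
  i=11: F-N = 18 → S
  i=12: D-V =  8 → I
  i=13: V-S =  3 → D
  i=14: J-L = 24 → Y
  i=15: Q-L =  5 → F
  i=16: P-C = 13 → N
  i=17: M-I =  4 → E
  i=18: Q-I =  8 → I
  i=19: T-B = 18 → S
  i=20: E-W =  8 → I
  shifts repeat with period 8: NEISIDYF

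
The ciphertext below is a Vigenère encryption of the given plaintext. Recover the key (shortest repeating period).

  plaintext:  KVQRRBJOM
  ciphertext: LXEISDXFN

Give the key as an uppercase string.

  i= 0: L-K =  1 → B
  i= 1: X-V =  2 → C
  i= 2: E-Q = 14 → O
  i= 3: I-R = 17 → R
  i= 4: S-R =  1 → B
  i= 5: D-B =  2 → C
  i= 6: X-J = 14 → O
  i= 7: F-O = 17 → R
  i= 8: N-M =  1 → B
  shifts repeat with period 4: BCOR

BCOR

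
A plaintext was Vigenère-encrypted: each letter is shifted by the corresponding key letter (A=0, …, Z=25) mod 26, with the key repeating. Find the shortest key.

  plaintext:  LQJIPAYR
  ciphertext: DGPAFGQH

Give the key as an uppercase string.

SQG

  i= 0: D-L = 18 → S
  i= 1: G-Q = 16 → Q
  i= 2: P-J =  6 → G
  i= 3: A-I = 18 → S
  i= 4: F-P = 16 → Q
  i= 5: G-A =  6 → G
  i= 6: Q-Y = 18 → S
  i= 7: H-R = 16 → Q
  shifts repeat with period 3: SQG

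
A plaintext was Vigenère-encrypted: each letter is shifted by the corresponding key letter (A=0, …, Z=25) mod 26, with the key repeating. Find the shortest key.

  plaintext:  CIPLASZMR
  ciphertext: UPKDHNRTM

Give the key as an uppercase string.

SHV

  i= 0: U-C = 18 → S
  i= 1: P-I =  7 → H
  i= 2: K-P = 21 → V
  i= 3: D-L = 18 → S
  i= 4: H-A =  7 → H
  i= 5: N-S = 21 → V
  i= 6: R-Z = 18 → S
  i= 7: T-M =  7 → H
  i= 8: M-R = 21 → V
  shifts repeat with period 3: SHV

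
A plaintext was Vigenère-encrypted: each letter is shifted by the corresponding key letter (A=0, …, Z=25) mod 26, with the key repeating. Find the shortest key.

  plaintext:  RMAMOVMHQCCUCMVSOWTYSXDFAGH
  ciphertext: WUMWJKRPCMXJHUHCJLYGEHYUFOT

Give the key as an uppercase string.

  i= 0: W-R =  5 → F
  i= 1: U-M =  8 → I
  i= 2: M-A = 12 → M
  i= 3: W-M = 10 → K
  i= 4: J-O = 21 → V
  i= 5: K-V = 15 → P
  i= 6: R-M =  5 → F
  i= 7: P-H =  8 → I
  i= 8: C-Q = 12 → M
  i= 9: M-C = 10 → K
  i=10: X-C = 21 → V
  i=11: J-U = 15 → P
  i=12: H-C =  5 → F
  i=13: U-M =  8 → I
  i=14: H-V = 12 → M
  i=15: C-S = 10 → K
  i=16: J-O = 21 → V
  i=17: L-W = 15 → P
  i=18: Y-T =  5 → F
  i=19: G-Y =  8 → I
  i=20: E-S = 12 → M
  i=21: H-X = 10 → K
  i=22: Y-D = 21 → V
  i=23: U-F = 15 → P
  i=24: F-A =  5 → F
  i=25: O-G =  8 → I
  i=26: T-H = 12 → M
  shifts repeat with period 6: FIMKVP

FIMKVP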